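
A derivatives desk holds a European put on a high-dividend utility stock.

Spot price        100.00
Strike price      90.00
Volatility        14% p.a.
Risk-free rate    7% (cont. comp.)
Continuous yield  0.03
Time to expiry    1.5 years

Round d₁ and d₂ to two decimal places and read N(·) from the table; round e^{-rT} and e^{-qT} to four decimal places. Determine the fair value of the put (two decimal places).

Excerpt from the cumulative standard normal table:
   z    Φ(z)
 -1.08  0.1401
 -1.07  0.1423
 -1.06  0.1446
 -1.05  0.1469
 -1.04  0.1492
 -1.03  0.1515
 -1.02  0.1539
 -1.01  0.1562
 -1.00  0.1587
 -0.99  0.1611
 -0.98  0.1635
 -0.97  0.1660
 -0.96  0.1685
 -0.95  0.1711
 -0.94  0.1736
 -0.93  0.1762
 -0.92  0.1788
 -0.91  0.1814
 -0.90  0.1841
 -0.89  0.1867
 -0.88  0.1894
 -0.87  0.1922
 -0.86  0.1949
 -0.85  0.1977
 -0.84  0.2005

1.30

σ√T = 0.14 × 1.2247 = 0.1715
d₁ = [ln(100/90) + (0.07 − 0.03 + 0.14²/2)·1.5] / 0.1715 = [0.1054 + 0.0747] / 0.1715 = 1.0501 which rounds to 1.05
d₂ = d₁ − σ√T = 1.0501 − 0.1715 = 0.8787 which rounds to 0.88
e^(−qT) = e^(−0.03·1.5) = 0.9560;  e^(−rT) = e^(−0.07·1.5) = 0.9003
N(−d₂) = N(-0.88) = 0.1894;  N(−d₁) = N(-1.05) = 0.1469
P = 90·0.9003·0.1894 − 100·0.9560·0.1469 = 15.3465 − 14.0436 = 1.3029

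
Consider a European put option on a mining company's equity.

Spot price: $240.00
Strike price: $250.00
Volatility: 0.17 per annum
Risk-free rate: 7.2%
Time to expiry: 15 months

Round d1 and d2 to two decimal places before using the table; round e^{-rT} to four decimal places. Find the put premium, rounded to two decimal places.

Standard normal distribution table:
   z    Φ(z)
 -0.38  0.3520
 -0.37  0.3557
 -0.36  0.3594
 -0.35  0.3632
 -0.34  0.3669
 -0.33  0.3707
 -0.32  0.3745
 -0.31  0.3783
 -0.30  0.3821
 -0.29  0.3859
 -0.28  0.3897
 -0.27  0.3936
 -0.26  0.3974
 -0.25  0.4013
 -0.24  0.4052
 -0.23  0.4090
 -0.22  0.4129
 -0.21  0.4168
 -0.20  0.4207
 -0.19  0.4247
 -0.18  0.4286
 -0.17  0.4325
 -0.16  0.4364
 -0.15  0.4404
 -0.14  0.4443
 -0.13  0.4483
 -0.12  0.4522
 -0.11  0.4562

σ√T = 0.17·√1.25 = 0.1901
d₁ = [ln(240/250) + (0.072 + 0.17²/2)·1.25] / 0.1901 = [-0.0408 + 0.1081] / 0.1901 = 0.3538 which rounds to 0.35
d₂ = d₁ − σ√T = 0.3538 − 0.1901 = 0.1637 which rounds to 0.16
e^(−rT) = e^(−0.072·1.25) = 0.9139
P = 250·0.9139·N(-0.16) − 240·N(-0.35) = 250·0.9139·0.4364 − 240·0.3632 = 99.7065 − 87.1680 = 12.5385

$12.54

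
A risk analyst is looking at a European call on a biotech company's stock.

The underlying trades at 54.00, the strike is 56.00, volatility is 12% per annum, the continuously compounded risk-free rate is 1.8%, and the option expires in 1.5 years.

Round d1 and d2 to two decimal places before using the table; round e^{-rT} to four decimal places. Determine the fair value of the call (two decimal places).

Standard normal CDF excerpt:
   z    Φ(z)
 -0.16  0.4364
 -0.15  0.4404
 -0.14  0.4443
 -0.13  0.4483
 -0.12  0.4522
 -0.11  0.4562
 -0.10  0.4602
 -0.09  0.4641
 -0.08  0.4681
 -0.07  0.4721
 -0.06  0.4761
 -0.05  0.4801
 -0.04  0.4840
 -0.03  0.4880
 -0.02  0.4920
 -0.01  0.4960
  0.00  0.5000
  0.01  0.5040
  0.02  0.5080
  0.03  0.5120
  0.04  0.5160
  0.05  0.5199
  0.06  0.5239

3.00

T = 1.5;  σ√T = 0.1470
ln(S/K) + (r + σ²/2)T = ln(54/56) + (0.018 + 0.12²/2)·1.5 = -0.0364 + 0.0378 = 0.0014
d₁ = 0.0014 / 0.1470 = 0.0097 ≈ 0.01
d₂ = d₁ − σ√T = 0.0097 − 0.1470 = -0.1372 ≈ -0.14
exp(−rT) = exp(−0.018·1.5) = 0.9734
C = 54·N(0.01) − 56·0.9734·N(-0.14) = 54·0.5040 − 56·0.9734·0.4443 = 27.2160 − 24.2190 = 2.9970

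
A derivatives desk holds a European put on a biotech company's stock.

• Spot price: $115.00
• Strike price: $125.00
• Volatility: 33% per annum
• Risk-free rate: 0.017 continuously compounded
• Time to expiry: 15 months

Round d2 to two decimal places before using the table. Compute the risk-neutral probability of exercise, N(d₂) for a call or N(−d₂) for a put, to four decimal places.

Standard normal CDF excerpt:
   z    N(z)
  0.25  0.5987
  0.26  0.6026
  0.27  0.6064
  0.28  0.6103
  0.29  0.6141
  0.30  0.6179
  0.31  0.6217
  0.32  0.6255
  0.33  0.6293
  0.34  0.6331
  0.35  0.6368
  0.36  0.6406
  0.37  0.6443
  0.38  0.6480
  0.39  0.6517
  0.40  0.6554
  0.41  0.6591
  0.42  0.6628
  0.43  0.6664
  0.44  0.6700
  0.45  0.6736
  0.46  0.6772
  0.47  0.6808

σ√T = 0.33·√1.25 = 0.3690
d₁ = [ln(115/125) + (0.017 + ½·0.33²)·1.25] / (σ√T) = (-0.0834 + 0.0893) / 0.3690 = 0.0161 → 0.02
d₂ = 0.0161 − 0.3690 = -0.3529 → -0.35
Pr(exercise) under Q = N(−d₂) = N(0.35) = 0.6368

0.6368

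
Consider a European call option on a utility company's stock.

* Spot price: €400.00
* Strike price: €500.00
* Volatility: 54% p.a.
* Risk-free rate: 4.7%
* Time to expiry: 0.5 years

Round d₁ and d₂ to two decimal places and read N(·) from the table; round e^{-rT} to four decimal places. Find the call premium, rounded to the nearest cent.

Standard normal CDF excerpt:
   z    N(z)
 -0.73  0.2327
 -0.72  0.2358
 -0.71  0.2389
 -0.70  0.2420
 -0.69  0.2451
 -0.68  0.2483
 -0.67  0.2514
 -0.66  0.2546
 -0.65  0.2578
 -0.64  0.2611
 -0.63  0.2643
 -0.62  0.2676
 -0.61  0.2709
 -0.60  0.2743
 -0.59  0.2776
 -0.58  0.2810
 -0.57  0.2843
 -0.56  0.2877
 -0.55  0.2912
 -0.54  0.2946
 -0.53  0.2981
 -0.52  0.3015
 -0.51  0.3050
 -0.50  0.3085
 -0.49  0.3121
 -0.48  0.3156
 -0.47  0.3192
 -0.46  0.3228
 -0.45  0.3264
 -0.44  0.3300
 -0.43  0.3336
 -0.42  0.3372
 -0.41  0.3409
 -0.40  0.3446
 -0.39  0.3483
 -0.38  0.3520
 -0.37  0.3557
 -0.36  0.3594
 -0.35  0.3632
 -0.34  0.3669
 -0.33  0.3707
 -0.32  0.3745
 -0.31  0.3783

€31.60

T = 0.5;  σ√T = 0.3818
d₁ = [ln(400/500) + (0.047 + 0.54²/2)·0.5] / 0.3818 = [-0.2231 + 0.0964] / 0.3818 = -0.3319 ≈ -0.33
d₂ = d₁ − σ√T = -0.3319 − 0.3818 = -0.7138 ≈ -0.71
e^(−rT) = e^(−0.047·0.5) = 0.9768
N(d₁) = N(-0.33) = 0.3707;  N(d₂) = N(-0.71) = 0.2389
C = 400·0.3707 − 500·0.9768·0.2389 = 148.2800 − 116.6788 = 31.6012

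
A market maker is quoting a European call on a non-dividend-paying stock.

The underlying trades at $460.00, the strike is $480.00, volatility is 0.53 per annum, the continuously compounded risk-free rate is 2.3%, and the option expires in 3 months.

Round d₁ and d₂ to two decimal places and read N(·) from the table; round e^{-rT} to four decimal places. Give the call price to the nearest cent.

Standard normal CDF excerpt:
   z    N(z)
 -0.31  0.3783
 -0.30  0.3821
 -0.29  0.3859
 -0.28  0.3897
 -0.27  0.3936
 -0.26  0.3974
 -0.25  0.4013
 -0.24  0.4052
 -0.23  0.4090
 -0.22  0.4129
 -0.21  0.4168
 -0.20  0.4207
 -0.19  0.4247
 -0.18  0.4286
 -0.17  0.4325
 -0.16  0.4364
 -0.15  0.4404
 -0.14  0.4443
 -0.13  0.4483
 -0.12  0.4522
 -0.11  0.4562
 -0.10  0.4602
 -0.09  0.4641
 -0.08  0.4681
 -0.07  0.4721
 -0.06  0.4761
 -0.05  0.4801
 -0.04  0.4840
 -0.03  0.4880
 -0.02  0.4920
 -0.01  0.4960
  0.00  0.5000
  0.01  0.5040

T = 0.25;  σ√T = 0.2650
d₁ = [ln(460/480) + (0.023 + 0.53²/2)·0.25] / 0.2650 = [-0.0426 + 0.0409] / 0.2650 = -0.0064 which rounds to -0.01
d₂ = d₁ − σ√T = -0.0064 − 0.2650 = -0.2714 which rounds to -0.27
exp(−rT) = exp(−0.023·0.25) = 0.9943
C = 460·N(-0.01) − 480·0.9943·N(-0.27) = 460·0.4960 − 480·0.9943·0.3936 = 228.1600 − 187.8511 = 40.3089

$40.31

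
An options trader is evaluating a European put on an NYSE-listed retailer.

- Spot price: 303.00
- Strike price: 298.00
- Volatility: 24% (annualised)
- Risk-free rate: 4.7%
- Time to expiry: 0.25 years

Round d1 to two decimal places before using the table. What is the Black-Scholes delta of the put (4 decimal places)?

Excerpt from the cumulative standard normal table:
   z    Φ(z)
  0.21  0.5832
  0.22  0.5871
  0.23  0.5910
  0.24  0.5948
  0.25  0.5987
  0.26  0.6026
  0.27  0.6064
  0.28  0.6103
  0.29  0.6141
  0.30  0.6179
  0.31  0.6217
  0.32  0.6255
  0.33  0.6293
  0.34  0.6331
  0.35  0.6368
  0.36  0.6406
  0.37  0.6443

σ√T = 0.24·√0.25 = 0.1200
d₁ = [ln(303/298) + (0.047 + 0.24²/2)·0.25] / 0.1200 = [0.0166 + 0.0190] / 0.1200 = 0.2966 → 0.30
N(d₁) = N(0.30) = 0.6179
Δ_put = N(d₁) − 1 = 0.6179 − 1 = -0.3821

-0.3821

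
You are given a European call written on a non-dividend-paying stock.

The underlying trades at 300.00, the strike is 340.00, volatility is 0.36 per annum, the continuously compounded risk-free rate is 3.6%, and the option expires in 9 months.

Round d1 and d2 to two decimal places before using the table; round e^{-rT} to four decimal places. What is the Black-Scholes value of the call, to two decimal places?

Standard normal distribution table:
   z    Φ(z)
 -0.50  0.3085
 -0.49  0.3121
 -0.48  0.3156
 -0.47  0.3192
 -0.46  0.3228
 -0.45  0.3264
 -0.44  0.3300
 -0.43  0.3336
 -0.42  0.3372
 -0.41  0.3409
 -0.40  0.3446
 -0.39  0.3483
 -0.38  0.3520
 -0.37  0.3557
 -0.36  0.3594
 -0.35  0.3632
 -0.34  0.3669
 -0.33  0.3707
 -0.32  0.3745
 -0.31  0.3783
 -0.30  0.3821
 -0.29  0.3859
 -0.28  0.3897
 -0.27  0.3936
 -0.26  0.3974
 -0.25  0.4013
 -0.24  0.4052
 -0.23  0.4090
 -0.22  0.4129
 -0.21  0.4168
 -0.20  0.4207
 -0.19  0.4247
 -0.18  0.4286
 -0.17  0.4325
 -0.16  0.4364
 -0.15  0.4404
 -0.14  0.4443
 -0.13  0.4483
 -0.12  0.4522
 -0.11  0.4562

25.28

σ√T = 0.36 × 0.8660 = 0.3118
d₁ = [ln(300/340) + (0.036 + ½·0.36²)·0.75] / (σ√T) = (-0.1252 + 0.0756) / 0.3118 = -0.1590 → -0.16
d₂ = -0.1590 − 0.3118 = -0.4707 → -0.47
e^(−rT) = e^(−0.036·0.75) = 0.9734
N(d₁) = N(-0.16) = 0.4364;  N(d₂) = N(-0.47) = 0.3192
C = 300·0.4364 − 340·0.9734·0.3192 = 130.9200 − 105.6412 = 25.2788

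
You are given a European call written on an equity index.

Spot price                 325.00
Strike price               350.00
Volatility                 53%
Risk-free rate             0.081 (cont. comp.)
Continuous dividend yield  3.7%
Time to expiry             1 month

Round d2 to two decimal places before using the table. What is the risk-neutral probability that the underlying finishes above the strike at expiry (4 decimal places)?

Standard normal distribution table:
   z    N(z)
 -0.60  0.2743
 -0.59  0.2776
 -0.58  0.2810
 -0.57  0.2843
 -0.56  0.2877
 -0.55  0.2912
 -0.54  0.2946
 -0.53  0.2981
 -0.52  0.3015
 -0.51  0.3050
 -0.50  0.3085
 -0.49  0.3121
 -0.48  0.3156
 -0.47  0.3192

σ√T = 0.53 × 0.2887 = 0.1530
d₁ = [ln(325/350) + (0.081 − 0.037 + 0.53²/2)·0.08333] / 0.1530 = [-0.0741 + 0.0154] / 0.1530 = -0.3839 ⇒ -0.38
d₂ = d₁ − σ√T = -0.3839 − 0.1530 = -0.5369 ⇒ -0.54
Pr(exercise) under Q = N(d₂) = 0.2946

0.2946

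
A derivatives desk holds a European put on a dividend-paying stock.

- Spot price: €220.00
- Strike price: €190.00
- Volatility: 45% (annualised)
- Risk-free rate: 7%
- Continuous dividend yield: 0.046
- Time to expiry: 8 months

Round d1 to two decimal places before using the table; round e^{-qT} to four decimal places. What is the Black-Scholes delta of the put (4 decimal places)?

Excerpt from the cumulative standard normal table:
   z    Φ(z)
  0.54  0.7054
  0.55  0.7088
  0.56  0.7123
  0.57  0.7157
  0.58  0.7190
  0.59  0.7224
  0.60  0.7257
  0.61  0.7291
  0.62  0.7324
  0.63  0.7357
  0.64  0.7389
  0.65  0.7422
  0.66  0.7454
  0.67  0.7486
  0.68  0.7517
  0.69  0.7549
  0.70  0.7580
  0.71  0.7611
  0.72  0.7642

σ√T = 0.45 × 0.8165 = 0.3674
d₁ = [ln(220/190) + (0.07 − 0.046 + 0.45²/2)·0.6667] / 0.3674 = [0.1466 + 0.0835] / 0.3674 = 0.6263 → 0.63
N(d₁) = N(0.63) = 0.7357
Δ_put = e^(−qT)·(N(d₁) − 1) = 0.9698·(0.7357 − 1) = -0.2563

-0.2563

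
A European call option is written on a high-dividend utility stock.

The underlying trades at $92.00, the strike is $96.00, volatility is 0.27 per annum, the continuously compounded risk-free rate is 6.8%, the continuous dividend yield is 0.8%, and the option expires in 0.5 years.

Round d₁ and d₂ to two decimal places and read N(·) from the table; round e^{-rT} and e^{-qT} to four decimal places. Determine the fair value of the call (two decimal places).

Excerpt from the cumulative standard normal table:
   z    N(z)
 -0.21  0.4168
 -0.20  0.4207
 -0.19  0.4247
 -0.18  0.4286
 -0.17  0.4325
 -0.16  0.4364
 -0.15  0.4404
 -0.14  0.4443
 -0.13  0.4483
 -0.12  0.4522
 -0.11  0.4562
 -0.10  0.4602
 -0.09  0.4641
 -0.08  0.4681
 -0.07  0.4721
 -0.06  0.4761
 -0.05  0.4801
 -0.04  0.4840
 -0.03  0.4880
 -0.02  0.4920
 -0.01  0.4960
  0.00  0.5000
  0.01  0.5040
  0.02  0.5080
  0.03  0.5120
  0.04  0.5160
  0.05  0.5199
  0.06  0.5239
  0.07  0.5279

σ√T = 0.27·√0.5 = 0.1909
d₁ = [ln(92/96) + (0.068 − 0.008 + ½·0.27²)·0.5] / (σ√T) = (-0.0426 + 0.0482) / 0.1909 = 0.0297 ≈ 0.03
d₂ = 0.0297 − 0.1909 = -0.1612 ≈ -0.16
exp(−qT) = exp(−0.008·0.5) = 0.9960;  exp(−rT) = exp(−0.068·0.5) = 0.9666
C = 92·0.9960·N(0.03) − 96·0.9666·N(-0.16) = 92·0.9960·0.5120 − 96·0.9666·0.4364 = 46.9156 − 40.4951 = 6.4205

$6.42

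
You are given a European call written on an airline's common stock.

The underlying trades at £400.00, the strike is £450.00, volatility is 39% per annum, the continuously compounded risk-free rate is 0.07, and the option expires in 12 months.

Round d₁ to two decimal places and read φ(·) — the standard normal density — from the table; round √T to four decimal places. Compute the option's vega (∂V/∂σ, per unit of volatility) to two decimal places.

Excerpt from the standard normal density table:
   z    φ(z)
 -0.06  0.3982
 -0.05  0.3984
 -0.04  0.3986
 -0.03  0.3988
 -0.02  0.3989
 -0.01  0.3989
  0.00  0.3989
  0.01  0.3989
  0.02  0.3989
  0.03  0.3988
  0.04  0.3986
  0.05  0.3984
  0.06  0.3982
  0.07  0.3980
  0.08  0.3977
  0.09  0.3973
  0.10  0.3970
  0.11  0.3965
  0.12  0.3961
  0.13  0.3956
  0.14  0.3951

σ√T = 0.39 × 1.0000 = 0.3900
d₁ = [ln(400/450) + (0.07 + ½·0.39²)·1] / (σ√T) = (-0.1178 + 0.1461) / 0.3900 = 0.0725 which rounds to 0.07
√T = √1 = 1.0000
φ(d₁) = φ(0.07) = 0.3980
vega = S·φ(d₁)·√T = 400·0.3980·1.0000 = 159.2000

159.20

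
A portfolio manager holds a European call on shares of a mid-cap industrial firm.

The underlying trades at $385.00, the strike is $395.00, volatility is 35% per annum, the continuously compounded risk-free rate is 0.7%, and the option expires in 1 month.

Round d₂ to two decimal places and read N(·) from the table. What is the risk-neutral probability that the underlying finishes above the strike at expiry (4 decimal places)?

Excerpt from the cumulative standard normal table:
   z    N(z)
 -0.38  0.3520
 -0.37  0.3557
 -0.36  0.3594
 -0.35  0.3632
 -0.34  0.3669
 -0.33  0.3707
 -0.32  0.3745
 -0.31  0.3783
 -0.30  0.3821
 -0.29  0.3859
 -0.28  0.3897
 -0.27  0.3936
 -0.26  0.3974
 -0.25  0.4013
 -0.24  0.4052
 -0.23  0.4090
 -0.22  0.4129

T = 0.08333;  σ√T = 0.1010
d₁ = [ln(385/395) + (0.007 + 0.35²/2)·0.08333] / 0.1010 = [-0.0256 + 0.0057] / 0.1010 = -0.1975 ≈ -0.20
d₂ = d₁ − σ√T = -0.1975 − 0.1010 = -0.2985 ≈ -0.30
Risk-neutral Pr[S_T > K] = N(d₂) = N(-0.30) = 0.3821

0.3821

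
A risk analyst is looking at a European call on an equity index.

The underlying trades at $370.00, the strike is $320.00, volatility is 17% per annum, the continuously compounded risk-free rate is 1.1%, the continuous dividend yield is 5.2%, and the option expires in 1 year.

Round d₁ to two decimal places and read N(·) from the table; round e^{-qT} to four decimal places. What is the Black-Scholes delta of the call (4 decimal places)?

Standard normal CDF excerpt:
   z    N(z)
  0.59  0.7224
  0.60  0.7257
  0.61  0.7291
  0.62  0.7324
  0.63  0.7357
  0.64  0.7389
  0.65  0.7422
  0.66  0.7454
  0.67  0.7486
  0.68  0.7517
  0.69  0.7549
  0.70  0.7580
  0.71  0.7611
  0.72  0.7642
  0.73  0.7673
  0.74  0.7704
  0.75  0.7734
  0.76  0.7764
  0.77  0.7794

0.7196

σ√T = 0.17·√1 = 0.1700
ln(S/K) + (r − q + σ²/2)T = ln(370/320) + (0.011 − 0.052 + 0.17²/2)·1 = 0.1452 − 0.0265 = 0.1186
d₁ = 0.1186 / 0.1700 = 0.6978 ⇒ 0.70
N(d₁) = N(0.70) = 0.7580
Δ_call = e^(−qT)·N(d₁) = 0.9493·0.7580 = 0.7196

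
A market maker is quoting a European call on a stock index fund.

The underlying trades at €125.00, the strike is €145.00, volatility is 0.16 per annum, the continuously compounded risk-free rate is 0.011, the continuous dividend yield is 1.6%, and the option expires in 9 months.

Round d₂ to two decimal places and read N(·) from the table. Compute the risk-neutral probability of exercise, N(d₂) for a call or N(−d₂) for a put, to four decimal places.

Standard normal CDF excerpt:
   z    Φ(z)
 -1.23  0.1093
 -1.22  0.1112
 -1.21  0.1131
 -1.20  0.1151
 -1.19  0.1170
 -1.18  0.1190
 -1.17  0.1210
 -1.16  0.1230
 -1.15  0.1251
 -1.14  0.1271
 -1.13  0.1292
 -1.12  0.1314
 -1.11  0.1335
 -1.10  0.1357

0.1210

σ√T = 0.16 × 0.8660 = 0.1386
d₁ = [ln(125/145) + (0.011 − 0.016 + 0.16²/2)·0.75] / 0.1386 = [-0.1484 + 0.0058] / 0.1386 = -1.0289 ≈ -1.03
d₂ = d₁ − σ√T = -1.0289 − 0.1386 = -1.1675 ≈ -1.17
Pr(exercise) under Q = N(d₂) = 0.1210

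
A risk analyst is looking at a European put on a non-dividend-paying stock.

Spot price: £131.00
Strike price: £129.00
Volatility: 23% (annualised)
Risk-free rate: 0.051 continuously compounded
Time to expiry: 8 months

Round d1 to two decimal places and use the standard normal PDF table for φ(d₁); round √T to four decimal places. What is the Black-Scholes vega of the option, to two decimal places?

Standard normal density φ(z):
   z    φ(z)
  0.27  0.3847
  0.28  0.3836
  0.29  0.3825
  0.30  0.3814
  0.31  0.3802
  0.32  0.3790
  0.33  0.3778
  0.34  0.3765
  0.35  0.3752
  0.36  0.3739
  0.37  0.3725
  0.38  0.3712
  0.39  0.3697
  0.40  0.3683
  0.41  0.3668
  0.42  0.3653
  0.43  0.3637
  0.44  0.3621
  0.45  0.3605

39.99

T = 0.6667;  σ√T = 0.1878
ln(S/K) + (r + σ²/2)T = ln(131/129) + (0.051 + 0.23²/2)·0.6667 = 0.0154 + 0.0516 = 0.0670
d₁ = 0.0670 / 0.1878 = 0.3569 ≈ 0.36
√T = √0.6667 = 0.8165
φ(d₁) = φ(0.36) = 0.3739
vega = S·φ(d₁)·√T = 131·0.3739·0.8165 = 39.9929
(Vega is the same for a European call and put with the same parameters.)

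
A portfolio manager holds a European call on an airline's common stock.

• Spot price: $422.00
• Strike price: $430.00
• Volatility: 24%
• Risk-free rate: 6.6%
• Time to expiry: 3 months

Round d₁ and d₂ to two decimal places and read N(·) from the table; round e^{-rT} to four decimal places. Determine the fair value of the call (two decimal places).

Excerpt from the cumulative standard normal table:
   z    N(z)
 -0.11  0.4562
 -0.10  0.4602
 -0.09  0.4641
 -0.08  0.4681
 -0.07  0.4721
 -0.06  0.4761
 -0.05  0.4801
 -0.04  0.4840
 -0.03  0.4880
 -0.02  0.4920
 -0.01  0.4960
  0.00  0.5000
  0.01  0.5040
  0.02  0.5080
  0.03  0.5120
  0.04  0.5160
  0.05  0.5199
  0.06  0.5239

T = 0.25;  σ√T = 0.1200
d₁ = [ln(422/430) + (0.066 + ½·0.24²)·0.25] / (σ√T) = (-0.0188 + 0.0237) / 0.1200 = 0.0410 → 0.04
d₂ = 0.0410 − 0.1200 = -0.0790 → -0.08
exp(−rT) = exp(−0.066·0.25) = 0.9836
N(d₁) = N(0.04) = 0.5160;  N(d₂) = N(-0.08) = 0.4681
C = 422·0.5160 − 430·0.9836·0.4681 = 217.7520 − 197.9820 = 19.7700

$19.77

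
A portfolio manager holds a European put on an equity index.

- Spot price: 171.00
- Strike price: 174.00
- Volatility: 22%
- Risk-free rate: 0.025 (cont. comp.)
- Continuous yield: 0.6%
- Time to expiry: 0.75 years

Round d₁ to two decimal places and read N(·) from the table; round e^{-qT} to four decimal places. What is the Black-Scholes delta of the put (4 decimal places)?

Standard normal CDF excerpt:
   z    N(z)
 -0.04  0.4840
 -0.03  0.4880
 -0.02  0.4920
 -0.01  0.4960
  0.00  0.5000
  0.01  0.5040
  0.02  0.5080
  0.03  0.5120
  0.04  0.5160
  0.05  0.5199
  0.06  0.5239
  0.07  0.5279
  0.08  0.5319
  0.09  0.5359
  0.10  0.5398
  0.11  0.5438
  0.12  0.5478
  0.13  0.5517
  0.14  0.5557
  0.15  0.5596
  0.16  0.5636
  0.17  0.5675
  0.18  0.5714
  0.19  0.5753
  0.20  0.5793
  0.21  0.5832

T = 0.75;  σ√T = 0.1905
d₁ = [ln(171/174) + (0.025 − 0.006 + 0.22²/2)·0.75] / 0.1905 = [-0.0174 + 0.0324] / 0.1905 = 0.0788 ≈ 0.08
N(d₁) = N(0.08) = 0.5319
Δ_put = e^(−qT)·(N(d₁) − 1) = 0.9955·(0.5319 − 1) = -0.4660

-0.4660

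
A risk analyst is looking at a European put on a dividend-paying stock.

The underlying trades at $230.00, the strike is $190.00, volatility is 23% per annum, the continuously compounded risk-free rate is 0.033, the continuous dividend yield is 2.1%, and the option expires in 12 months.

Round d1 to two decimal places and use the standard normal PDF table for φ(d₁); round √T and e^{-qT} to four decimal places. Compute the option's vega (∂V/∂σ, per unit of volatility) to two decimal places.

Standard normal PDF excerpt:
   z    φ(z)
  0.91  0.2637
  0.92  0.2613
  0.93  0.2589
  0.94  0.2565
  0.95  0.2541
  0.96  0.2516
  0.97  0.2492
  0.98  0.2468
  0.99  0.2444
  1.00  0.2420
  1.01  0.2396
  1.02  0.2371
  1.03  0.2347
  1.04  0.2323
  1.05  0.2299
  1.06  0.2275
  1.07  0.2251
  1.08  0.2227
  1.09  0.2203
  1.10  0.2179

54.50

σ√T = 0.23·√1 = 0.2300
d₁ = [ln(230/190) + (0.033 − 0.021 + ½·0.23²)·1] / (σ√T) = (0.1911 + 0.0384) / 0.2300 = 0.9978 ⇒ 1.00
√T = √1 = 1.0000
φ(d₁) = φ(1.00) = 0.2420
e^(−qT) = e^(−0.021·1) = 0.9792
vega = S·e^(−qT)·φ(d₁)·√T = 230·0.9792·0.2420·1.0000 = 54.5023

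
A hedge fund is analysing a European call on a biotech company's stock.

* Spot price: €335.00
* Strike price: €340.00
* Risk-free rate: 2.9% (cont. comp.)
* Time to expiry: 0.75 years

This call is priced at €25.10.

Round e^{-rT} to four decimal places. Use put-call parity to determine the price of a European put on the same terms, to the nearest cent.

exp(−rT) = exp(−0.029·0.75) = 0.9785
Put-call parity: C − P = S − K·e^(−rT) = 335 − 340·0.9785 = 335 − 332.6900 = 2.3100
P = C − (C − P) = 25.10 − (2.3100) = 22.7900

€22.79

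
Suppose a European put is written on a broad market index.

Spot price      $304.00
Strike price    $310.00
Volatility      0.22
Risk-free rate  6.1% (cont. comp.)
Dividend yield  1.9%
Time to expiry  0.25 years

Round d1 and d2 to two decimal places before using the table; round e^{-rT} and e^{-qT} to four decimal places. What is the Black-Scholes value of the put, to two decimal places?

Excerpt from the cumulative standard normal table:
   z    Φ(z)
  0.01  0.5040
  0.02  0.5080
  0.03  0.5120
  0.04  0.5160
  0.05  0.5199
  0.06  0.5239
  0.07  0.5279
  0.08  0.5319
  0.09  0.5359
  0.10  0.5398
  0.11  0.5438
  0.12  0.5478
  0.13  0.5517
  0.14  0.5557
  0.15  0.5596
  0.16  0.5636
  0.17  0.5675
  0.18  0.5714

$14.75

σ√T = 0.22·√0.25 = 0.1100
d₁ = [ln(304/310) + (0.061 − 0.019 + 0.22²/2)·0.25] / 0.1100 = [-0.0195 + 0.0165] / 0.1100 = -0.0272 → -0.03
d₂ = d₁ − σ√T = -0.0272 − 0.1100 = -0.1372 → -0.14
e^(−qT) = e^(−0.019·0.25) = 0.9953;  e^(−rT) = e^(−0.061·0.25) = 0.9849
P = 310·0.9849·N(0.14) − 304·0.9953·N(0.03) = 310·0.9849·0.5557 − 304·0.9953·0.5120 = 169.6658 − 154.9165 = 14.7493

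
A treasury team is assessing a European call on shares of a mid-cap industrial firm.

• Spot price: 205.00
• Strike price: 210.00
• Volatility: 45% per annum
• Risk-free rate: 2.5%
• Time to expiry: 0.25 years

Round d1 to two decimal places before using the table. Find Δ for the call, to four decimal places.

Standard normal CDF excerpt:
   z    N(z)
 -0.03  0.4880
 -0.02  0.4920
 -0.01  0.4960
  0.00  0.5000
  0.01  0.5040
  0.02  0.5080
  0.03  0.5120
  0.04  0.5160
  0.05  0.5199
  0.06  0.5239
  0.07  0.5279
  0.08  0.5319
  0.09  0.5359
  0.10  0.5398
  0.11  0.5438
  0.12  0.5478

σ√T = 0.45·√0.25 = 0.2250
d₁ = [ln(205/210) + (0.025 + 0.45²/2)·0.25] / 0.2250 = [-0.0241 + 0.0316] / 0.2250 = 0.0332 which rounds to 0.03
N(d₁) = N(0.03) = 0.5120
Δ_call = N(d₁) = 0.5120

0.5120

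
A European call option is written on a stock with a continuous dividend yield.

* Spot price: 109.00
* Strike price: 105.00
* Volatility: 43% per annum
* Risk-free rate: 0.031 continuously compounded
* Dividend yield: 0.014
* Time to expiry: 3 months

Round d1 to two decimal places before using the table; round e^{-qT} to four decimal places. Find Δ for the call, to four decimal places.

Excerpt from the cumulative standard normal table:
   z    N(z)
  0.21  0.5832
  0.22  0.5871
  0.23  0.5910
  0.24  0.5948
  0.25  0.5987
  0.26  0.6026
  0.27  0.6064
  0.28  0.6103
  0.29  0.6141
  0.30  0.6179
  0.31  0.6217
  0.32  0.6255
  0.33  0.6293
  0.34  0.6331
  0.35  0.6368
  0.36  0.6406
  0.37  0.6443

σ√T = 0.43 × 0.5000 = 0.2150
d₁ = [ln(109/105) + (0.031 − 0.014 + 0.43²/2)·0.25] / 0.2150 = [0.0374 + 0.0274] / 0.2150 = 0.3012 → 0.30
N(d₁) = N(0.30) = 0.6179
Δ_call = exp(−qT)·N(d₁) = 0.9965·0.6179 = 0.6157

0.6157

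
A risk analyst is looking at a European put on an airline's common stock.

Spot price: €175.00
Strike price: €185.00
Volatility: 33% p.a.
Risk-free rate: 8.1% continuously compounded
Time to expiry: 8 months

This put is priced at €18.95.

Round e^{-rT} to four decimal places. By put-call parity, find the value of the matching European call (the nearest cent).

e^(−rT) = e^(−0.081·0.6667) = 0.9474
Put-call parity: C − P = S − K·e^(−rT) = 175 − 185·0.9474 = 175 − 175.2690 = -0.2690
C = P + (C − P) = 18.95 + (-0.2690) = 18.6810

€18.68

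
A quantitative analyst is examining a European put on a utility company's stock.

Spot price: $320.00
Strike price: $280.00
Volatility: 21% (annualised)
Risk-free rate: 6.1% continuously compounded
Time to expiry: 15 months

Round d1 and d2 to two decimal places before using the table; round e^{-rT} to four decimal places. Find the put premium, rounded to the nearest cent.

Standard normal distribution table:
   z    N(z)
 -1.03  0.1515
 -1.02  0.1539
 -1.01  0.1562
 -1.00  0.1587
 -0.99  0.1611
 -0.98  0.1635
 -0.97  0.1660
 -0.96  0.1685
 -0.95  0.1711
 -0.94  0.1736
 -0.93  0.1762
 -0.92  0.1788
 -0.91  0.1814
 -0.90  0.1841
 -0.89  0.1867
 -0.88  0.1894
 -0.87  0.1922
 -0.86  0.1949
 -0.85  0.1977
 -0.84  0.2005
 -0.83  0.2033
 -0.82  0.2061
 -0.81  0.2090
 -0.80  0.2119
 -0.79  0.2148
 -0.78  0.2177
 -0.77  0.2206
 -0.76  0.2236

$6.50

σ√T = 0.21·√1.25 = 0.2348
d₁ = [ln(320/280) + (0.061 + ½·0.21²)·1.25] / (σ√T) = (0.1335 + 0.1038) / 0.2348 = 1.0109 ⇒ 1.01
d₂ = 1.0109 − 0.2348 = 0.7761 ⇒ 0.78
exp(−rT) = exp(−0.061·1.25) = 0.9266
N(−d₂) = N(-0.78) = 0.2177;  N(−d₁) = N(-1.01) = 0.1562
P = 280·0.9266·0.2177 − 320·0.1562 = 56.4818 − 49.9840 = 6.4978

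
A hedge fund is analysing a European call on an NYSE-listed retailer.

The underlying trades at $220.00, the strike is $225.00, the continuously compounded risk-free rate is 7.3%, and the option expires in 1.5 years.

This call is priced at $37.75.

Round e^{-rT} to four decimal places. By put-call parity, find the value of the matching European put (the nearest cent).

exp(−rT) = exp(−0.073·1.5) = 0.8963
Put-call parity: C − P = S − K·e^(−rT) = 220 − 225·0.8963 = 220 − 201.6675 = 18.3325
P = C − (C − P) = 37.75 − (18.3325) = 19.4175

$19.42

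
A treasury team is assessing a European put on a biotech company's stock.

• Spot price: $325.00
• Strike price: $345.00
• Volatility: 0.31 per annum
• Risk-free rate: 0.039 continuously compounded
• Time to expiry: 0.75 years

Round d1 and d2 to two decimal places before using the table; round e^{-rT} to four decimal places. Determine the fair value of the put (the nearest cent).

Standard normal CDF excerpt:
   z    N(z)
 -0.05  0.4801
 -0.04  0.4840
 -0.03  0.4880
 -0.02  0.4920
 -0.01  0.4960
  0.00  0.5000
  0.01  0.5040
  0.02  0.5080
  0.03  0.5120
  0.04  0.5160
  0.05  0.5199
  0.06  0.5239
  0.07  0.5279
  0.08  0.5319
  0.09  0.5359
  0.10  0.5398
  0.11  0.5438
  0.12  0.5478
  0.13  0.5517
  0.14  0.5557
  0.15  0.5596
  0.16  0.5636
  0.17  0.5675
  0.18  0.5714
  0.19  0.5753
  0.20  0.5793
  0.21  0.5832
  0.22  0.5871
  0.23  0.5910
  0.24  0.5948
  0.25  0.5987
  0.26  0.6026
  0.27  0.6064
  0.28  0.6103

$40.70

σ√T = 0.31·√0.75 = 0.2685
d₁ = [ln(325/345) + (0.039 + ½·0.31²)·0.75] / (σ√T) = (-0.0597 + 0.0653) / 0.2685 = 0.0207 ⇒ 0.02
d₂ = 0.0207 − 0.2685 = -0.2477 ⇒ -0.25
e^(−rT) = e^(−0.039·0.75) = 0.9712
P = 345·0.9712·N(0.25) − 325·N(-0.02) = 345·0.9712·0.5987 − 325·0.4920 = 200.6028 − 159.9000 = 40.7028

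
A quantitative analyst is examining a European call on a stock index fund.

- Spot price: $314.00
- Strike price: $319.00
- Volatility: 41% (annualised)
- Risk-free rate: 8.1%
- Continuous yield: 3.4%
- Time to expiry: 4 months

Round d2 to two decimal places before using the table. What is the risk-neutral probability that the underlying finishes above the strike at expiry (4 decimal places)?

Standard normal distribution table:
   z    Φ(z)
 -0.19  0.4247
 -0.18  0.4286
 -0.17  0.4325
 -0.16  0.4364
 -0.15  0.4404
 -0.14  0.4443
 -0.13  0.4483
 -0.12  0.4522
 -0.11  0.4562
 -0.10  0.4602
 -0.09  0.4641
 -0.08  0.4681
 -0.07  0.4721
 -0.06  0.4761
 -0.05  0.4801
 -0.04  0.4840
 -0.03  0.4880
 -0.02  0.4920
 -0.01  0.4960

0.4522

σ√T = 0.41 × 0.5774 = 0.2367
d₁ = [ln(314/319) + (0.081 − 0.034 + 0.41²/2)·0.3333] / 0.2367 = [-0.0158 + 0.0437] / 0.2367 = 0.1178 which rounds to 0.12
d₂ = d₁ − σ√T = 0.1178 − 0.2367 = -0.1189 which rounds to -0.12
Pr(exercise) under Q = N(d₂) = 0.4522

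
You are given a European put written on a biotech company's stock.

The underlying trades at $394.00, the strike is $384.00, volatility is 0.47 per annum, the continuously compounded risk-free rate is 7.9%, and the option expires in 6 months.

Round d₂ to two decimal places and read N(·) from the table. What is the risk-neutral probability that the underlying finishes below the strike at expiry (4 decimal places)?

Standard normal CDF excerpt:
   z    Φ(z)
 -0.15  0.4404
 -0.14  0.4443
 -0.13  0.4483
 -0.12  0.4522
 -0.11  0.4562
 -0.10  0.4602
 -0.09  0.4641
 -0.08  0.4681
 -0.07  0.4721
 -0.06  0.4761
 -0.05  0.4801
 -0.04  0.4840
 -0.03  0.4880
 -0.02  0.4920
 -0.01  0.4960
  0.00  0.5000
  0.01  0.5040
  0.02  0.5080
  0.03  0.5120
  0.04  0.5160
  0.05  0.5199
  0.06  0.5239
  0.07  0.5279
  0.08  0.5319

σ√T = 0.47 × 0.7071 = 0.3323
d₁ = [ln(394/384) + (0.079 + 0.47²/2)·0.5] / 0.3323 = [0.0257 + 0.0947] / 0.3323 = 0.3624 ≈ 0.36
d₂ = d₁ − σ√T = 0.3624 − 0.3323 = 0.0300 ≈ 0.03
Pr(exercise) under Q = N(−d₂) = N(-0.03) = 0.4880

0.4880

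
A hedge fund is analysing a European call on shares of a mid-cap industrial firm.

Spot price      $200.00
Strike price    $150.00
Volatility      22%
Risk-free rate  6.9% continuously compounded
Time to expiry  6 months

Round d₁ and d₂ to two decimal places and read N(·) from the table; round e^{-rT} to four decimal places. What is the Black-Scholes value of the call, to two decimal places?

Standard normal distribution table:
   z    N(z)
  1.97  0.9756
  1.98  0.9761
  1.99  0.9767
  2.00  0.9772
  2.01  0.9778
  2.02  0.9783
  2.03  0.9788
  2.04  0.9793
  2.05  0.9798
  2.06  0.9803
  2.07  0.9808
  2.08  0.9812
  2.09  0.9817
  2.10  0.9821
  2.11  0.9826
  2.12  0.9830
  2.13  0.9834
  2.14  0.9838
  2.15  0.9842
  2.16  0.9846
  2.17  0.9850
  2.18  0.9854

$55.30

σ√T = 0.22·√0.5 = 0.1556
d₁ = [ln(200/150) + (0.069 + 0.22²/2)·0.5] / 0.1556 = [0.2877 + 0.0466] / 0.1556 = 2.1488 ⇒ 2.15
d₂ = d₁ − σ√T = 2.1488 − 0.1556 = 1.9933 ⇒ 1.99
e^(−rT) = e^(−0.069·0.5) = 0.9661
N(d₁) = N(2.15) = 0.9842;  N(d₂) = N(1.99) = 0.9767
C = 200·0.9842 − 150·0.9661·0.9767 = 196.8400 − 141.5385 = 55.3015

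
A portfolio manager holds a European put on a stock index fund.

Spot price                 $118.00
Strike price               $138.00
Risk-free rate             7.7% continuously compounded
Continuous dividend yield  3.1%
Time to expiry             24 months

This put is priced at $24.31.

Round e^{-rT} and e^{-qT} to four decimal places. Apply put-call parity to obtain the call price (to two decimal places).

$16.91

e^(−qT) = e^(−0.031·2) = 0.9399;  e^(−rT) = e^(−0.077·2) = 0.8573
Put-call parity: C − P = S·e^(−qT) − K·e^(−rT) = 118·0.9399 − 138·0.8573 = 110.9082 − 118.3074 = -7.3992
C = P + (C − P) = 24.31 + (-7.3992) = 16.9108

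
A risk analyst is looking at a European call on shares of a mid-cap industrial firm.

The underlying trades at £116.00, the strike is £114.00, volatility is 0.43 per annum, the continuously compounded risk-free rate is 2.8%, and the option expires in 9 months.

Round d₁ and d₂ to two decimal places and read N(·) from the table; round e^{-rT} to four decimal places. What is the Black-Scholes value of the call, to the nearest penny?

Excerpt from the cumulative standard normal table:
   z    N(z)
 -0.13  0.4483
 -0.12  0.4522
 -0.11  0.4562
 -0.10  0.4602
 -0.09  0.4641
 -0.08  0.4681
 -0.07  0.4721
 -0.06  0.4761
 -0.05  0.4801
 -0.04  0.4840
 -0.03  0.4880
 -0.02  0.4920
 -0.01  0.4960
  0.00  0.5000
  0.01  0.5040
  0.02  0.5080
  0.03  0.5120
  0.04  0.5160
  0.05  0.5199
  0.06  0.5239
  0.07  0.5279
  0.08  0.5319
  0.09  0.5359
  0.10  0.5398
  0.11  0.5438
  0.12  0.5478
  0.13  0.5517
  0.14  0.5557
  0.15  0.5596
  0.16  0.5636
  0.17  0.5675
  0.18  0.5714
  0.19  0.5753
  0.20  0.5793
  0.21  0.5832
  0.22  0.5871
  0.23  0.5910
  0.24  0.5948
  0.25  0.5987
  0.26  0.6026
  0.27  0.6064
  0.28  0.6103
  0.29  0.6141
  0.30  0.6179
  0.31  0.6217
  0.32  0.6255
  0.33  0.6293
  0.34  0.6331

σ√T = 0.43 × 0.8660 = 0.3724
ln(S/K) + (r + σ²/2)T = ln(116/114) + (0.028 + 0.43²/2)·0.75 = 0.0174 + 0.0903 = 0.1077
d₁ = 0.1077 / 0.3724 = 0.2893 ⇒ 0.29
d₂ = d₁ − σ√T = 0.2893 − 0.3724 = -0.0831 ⇒ -0.08
exp(−rT) = exp(−0.028·0.75) = 0.9792
C = 116·N(0.29) − 114·0.9792·N(-0.08) = 116·0.6141 − 114·0.9792·0.4681 = 71.2356 − 52.2534 = 18.9822

£18.98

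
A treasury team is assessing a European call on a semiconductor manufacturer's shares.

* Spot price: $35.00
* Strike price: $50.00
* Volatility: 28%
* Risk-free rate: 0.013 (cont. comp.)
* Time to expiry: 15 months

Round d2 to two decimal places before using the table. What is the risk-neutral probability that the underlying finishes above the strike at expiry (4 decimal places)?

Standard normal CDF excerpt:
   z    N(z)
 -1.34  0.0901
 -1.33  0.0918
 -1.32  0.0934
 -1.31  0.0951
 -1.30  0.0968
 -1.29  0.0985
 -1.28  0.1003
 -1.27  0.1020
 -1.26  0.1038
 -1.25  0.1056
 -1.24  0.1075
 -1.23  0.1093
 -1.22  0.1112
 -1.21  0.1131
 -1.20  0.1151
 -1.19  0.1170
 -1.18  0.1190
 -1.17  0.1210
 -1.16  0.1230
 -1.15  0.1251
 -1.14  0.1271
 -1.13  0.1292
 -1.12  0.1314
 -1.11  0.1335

σ√T = 0.28·√1.25 = 0.3130
d₁ = [ln(35/50) + (0.013 + 0.28²/2)·1.25] / 0.3130 = [-0.3567 + 0.0653] / 0.3130 = -0.9309 ≈ -0.93
d₂ = d₁ − σ√T = -0.9309 − 0.3130 = -1.2440 ≈ -1.24
Pr(exercise) under Q = N(d₂) = 0.1075

0.1075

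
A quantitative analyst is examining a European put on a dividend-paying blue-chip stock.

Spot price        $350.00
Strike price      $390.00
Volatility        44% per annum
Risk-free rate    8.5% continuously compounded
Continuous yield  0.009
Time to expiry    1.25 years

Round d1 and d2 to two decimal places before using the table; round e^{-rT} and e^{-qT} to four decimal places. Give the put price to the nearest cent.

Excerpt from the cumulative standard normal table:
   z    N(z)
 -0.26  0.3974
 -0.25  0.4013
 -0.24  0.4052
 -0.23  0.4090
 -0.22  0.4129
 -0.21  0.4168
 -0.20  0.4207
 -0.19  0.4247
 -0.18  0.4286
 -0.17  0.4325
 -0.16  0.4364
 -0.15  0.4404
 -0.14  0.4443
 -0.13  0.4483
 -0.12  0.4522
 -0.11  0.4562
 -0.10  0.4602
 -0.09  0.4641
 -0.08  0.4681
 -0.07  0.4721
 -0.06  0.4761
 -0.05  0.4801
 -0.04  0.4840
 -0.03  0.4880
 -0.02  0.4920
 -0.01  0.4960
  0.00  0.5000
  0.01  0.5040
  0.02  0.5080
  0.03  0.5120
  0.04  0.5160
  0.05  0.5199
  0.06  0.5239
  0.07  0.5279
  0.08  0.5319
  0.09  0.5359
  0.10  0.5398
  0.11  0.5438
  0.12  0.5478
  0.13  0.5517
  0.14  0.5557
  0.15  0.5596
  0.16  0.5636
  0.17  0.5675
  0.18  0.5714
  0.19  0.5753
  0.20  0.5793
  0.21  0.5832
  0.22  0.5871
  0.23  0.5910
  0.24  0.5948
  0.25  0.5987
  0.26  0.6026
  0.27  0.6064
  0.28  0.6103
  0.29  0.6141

σ√T = 0.44·√1.25 = 0.4919
ln(S/K) + (r − q + σ²/2)T = ln(350/390) + (0.085 − 0.009 + 0.44²/2)·1.25 = -0.1082 + 0.2160 = 0.1078
d₁ = 0.1078 / 0.4919 = 0.2191 ≈ 0.22
d₂ = d₁ − σ√T = 0.2191 − 0.4919 = -0.2728 ≈ -0.27
e^(−qT) = e^(−0.009·1.25) = 0.9888;  e^(−rT) = e^(−0.085·1.25) = 0.8992
P = 390·0.8992·N(0.27) − 350·0.9888·N(-0.22) = 390·0.8992·0.6064 − 350·0.9888·0.4129 = 212.6572 − 142.8964 = 69.7608

$69.76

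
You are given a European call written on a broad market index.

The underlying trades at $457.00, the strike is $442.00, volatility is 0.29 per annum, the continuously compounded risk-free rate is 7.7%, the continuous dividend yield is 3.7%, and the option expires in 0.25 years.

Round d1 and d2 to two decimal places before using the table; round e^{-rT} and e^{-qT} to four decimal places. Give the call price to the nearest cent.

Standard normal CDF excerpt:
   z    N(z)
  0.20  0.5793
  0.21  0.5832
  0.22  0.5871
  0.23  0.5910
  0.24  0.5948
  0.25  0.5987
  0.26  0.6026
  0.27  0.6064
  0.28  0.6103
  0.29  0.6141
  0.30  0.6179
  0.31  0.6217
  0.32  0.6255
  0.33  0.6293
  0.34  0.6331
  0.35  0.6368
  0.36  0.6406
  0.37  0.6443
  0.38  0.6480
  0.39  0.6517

$35.50

σ√T = 0.29·√0.25 = 0.1450
d₁ = [ln(457/442) + (0.077 − 0.037 + 0.29²/2)·0.25] / 0.1450 = [0.0334 + 0.0205] / 0.1450 = 0.3716 → 0.37
d₂ = d₁ − σ√T = 0.3716 − 0.1450 = 0.2266 → 0.23
e^(−qT) = e^(−0.037·0.25) = 0.9908;  e^(−rT) = e^(−0.077·0.25) = 0.9809
C = 457·0.9908·N(0.37) − 442·0.9809·N(0.23) = 457·0.9908·0.6443 − 442·0.9809·0.5910 = 291.7362 − 256.2327 = 35.5035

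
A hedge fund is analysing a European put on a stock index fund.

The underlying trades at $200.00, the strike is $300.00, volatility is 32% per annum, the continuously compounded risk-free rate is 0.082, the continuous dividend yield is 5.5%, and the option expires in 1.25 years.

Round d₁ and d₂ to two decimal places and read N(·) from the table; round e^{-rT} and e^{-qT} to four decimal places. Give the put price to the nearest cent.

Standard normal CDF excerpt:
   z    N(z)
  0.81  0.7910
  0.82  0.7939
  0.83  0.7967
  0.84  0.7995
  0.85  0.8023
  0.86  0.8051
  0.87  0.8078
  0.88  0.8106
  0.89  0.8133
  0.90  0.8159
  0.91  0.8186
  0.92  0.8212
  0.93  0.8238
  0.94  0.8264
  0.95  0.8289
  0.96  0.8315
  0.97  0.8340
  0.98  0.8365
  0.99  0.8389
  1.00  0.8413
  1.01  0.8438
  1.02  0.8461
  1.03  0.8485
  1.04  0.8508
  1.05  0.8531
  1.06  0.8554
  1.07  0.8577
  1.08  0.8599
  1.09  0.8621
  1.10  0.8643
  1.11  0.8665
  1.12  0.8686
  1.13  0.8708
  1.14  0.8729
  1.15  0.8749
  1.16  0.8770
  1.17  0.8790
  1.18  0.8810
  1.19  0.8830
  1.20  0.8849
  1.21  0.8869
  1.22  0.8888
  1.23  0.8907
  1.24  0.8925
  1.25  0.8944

$90.34

T = 1.25;  σ√T = 0.3578
d₁ = [ln(200/300) + (0.082 − 0.055 + ½·0.32²)·1.25] / (σ√T) = (-0.4055 + 0.0978) / 0.3578 = -0.8601 which rounds to -0.86
d₂ = -0.8601 − 0.3578 = -1.2179 which rounds to -1.22
exp(−qT) = exp(−0.055·1.25) = 0.9336;  exp(−rT) = exp(−0.082·1.25) = 0.9026
P = 300·0.9026·N(1.22) − 200·0.9336·N(0.86) = 300·0.9026·0.8888 − 200·0.9336·0.8051 = 240.6693 − 150.3283 = 90.3410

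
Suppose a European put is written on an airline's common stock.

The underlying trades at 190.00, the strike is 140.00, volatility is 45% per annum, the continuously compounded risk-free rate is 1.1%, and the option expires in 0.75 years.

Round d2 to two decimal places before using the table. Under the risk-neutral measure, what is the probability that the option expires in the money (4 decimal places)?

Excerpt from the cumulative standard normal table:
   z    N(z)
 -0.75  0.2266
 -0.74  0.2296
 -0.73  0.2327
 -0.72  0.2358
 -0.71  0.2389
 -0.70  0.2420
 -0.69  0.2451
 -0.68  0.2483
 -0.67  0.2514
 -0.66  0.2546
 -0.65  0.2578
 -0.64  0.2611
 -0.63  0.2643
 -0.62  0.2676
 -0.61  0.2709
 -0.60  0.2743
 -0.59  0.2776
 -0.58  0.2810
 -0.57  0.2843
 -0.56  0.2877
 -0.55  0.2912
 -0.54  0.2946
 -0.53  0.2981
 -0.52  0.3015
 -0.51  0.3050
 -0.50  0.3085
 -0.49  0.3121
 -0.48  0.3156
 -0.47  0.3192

0.2709

σ√T = 0.45·√0.75 = 0.3897
ln(S/K) + (r + σ²/2)T = ln(190/140) + (0.011 + 0.45²/2)·0.75 = 0.3054 + 0.0842 = 0.3896
d₁ = 0.3896 / 0.3897 = 0.9996 ≈ 1.00
d₂ = d₁ − σ√T = 0.9996 − 0.3897 = 0.6099 ≈ 0.61
Pr(exercise) under Q = N(−d₂) = N(-0.61) = 0.2709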